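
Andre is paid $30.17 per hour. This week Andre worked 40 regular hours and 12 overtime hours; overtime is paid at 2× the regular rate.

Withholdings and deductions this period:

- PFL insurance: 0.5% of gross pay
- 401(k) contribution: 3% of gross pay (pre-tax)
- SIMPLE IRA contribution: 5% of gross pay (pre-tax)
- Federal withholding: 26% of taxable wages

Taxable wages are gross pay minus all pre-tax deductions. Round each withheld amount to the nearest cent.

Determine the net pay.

Regular pay: 40 × $30.17 = $1,206.80
Overtime pay: 12 × $30.17 × 2 = $724.08
Gross pay = $1,206.80 + $724.08 = $1,930.88
SIMPLE IRA contribution: $1,930.88 × 0.05 = $96.54
401(k) contribution: $1,930.88 × 0.03 = $57.93
Pre-tax total = $96.54 + $57.93 = $154.47
Taxable wages = $1,930.88 − $154.47 = $1,776.41
Federal withholding: $1,776.41 × 0.26 = $461.87
PFL insurance: $1,930.88 × 0.005 = $9.65
Total deductions = $96.54 + $57.93 + $461.87 + $9.65 = $625.99
Net pay = $1,930.88 − $625.99 = $1,304.89

$1,304.89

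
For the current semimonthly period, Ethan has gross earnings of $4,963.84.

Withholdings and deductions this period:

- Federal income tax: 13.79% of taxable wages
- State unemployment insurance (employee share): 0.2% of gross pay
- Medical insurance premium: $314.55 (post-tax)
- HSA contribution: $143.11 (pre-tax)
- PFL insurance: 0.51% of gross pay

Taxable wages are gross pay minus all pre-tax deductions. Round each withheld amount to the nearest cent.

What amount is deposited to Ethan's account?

HSA contribution: $143.11
Taxable wages = $4,963.84 − $143.11 = $4,820.73
Federal income tax: $4,820.73 × 0.1379 = $664.78
State unemployment insurance (employee share): $4,963.84 × 0.002 = $9.93
PFL insurance: $4,963.84 × 0.0051 = $25.32
Medical insurance premium: $314.55
Total deductions = $143.11 + $664.78 + $9.93 + $25.32 + $314.55 = $1,157.69
Net pay = $4,963.84 − $1,157.69 = $3,806.15

$3,806.15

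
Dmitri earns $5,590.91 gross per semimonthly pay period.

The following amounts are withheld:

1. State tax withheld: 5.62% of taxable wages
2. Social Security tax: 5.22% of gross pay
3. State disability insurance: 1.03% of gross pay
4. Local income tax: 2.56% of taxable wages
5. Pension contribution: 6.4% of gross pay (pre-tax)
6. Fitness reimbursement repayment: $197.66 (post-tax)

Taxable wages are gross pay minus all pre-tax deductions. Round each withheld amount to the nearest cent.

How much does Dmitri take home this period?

$4,257.92

Pension contribution: $5,590.91 × 0.064 = $357.82
Taxable wages = $5,590.91 − $357.82 = $5,233.09
State tax withheld: $5,233.09 × 0.0562 = $294.10
Local income tax: $5,233.09 × 0.0256 = $133.97
Social Security tax: $5,590.91 × 0.0522 = $291.85
State disability insurance: $5,590.91 × 0.0103 = $57.59
Fitness reimbursement repayment: $197.66
Total deductions = $357.82 + $294.10 + $133.97 + $291.85 + $57.59 + $197.66 = $1,332.99
Net pay = $5,590.91 − $1,332.99 = $4,257.92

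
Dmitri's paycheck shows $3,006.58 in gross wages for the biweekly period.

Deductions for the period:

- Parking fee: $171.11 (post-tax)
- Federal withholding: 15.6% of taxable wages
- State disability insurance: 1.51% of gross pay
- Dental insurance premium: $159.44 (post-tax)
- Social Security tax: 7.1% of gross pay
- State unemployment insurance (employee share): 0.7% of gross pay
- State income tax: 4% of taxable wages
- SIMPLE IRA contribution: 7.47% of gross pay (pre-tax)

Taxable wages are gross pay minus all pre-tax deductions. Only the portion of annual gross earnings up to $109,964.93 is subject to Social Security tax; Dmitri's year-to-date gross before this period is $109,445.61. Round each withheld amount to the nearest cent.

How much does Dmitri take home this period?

SIMPLE IRA contribution: $3,006.58 × 0.0747 = $224.59
Taxable wages = $3,006.58 − $224.59 = $2,781.99
State income tax: $2,781.99 × 0.04 = $111.28
Federal withholding: $2,781.99 × 0.156 = $433.99
Social Security tax: only $109,964.93 − $109,445.61 = $519.32 of this check is subject → $519.32 × 0.071 = $36.87
State disability insurance: $3,006.58 × 0.0151 = $45.40
State unemployment insurance (employee share): $3,006.58 × 0.007 = $21.05
Parking fee: $171.11
Dental insurance premium: $159.44
Total deductions = $224.59 + $111.28 + $433.99 + $36.87 + $45.40 + $21.05 + $171.11 + $159.44 = $1,203.73
Net pay = $3,006.58 − $1,203.73 = $1,802.85

$1,802.85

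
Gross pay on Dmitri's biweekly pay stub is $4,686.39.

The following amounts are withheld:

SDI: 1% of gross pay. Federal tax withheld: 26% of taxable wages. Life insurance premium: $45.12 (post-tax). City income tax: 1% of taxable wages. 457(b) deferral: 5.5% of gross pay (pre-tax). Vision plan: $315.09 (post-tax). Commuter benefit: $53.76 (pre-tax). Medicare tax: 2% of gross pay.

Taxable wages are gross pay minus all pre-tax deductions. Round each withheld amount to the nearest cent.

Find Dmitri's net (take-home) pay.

$2,692.86

457(b) deferral: $4,686.39 × 0.055 = $257.75
Commuter benefit: $53.76
Pre-tax total = $257.75 + $53.76 = $311.51
Taxable wages = $4,686.39 − $311.51 = $4,374.88
Federal tax withheld: $4,374.88 × 0.26 = $1,137.47
City income tax: $4,374.88 × 0.01 = $43.75
SDI: $4,686.39 × 0.01 = $46.86
Medicare tax: $4,686.39 × 0.02 = $93.73
Life insurance premium: $45.12
Vision plan: $315.09
Total deductions = $257.75 + $53.76 + $1,137.47 + $43.75 + $46.86 + $93.73 + $45.12 + $315.09 = $1,993.53
Net pay = $4,686.39 − $1,993.53 = $2,692.86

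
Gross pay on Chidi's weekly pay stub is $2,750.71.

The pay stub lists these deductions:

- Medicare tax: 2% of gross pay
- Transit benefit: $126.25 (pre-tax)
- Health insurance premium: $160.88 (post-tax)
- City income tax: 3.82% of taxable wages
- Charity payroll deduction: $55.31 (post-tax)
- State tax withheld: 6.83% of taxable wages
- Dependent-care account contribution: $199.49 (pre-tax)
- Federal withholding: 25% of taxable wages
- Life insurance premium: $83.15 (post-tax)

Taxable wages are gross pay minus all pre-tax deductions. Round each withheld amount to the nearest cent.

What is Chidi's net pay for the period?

Transit benefit: $126.25
Dependent-care account contribution: $199.49
Pre-tax total = $126.25 + $199.49 = $325.74
Taxable wages = $2,750.71 − $325.74 = $2,424.97
Federal withholding: $2,424.97 × 0.25 = $606.24
City income tax: $2,424.97 × 0.0382 = $92.63
State tax withheld: $2,424.97 × 0.0683 = $165.63
Medicare tax: $2,750.71 × 0.02 = $55.01
Charity payroll deduction: $55.31
Life insurance premium: $83.15
Health insurance premium: $160.88
Total deductions = $126.25 + $199.49 + $606.24 + $92.63 + $165.63 + $55.01 + $55.31 + $83.15 + $160.88 = $1,544.59
Net pay = $2,750.71 − $1,544.59 = $1,206.12

$1,206.12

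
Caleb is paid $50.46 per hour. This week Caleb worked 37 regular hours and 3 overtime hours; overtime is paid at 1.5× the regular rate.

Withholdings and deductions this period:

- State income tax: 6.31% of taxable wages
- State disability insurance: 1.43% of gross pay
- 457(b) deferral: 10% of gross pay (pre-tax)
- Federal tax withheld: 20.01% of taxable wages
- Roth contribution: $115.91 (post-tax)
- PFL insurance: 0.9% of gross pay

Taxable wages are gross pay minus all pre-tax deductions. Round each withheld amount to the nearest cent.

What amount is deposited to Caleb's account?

$1223.93

Regular pay: 37 × $50.46 = $1867.02
Overtime pay: 3 × $50.46 × 1.5 = $227.07
Gross pay = $1867.02 + $227.07 = $2094.09
457(b) deferral: $2094.09 × 0.1 = $209.41
Taxable wages = $2094.09 − $209.41 = $1884.68
State income tax: $1884.68 × 0.0631 = $118.92
Federal tax withheld: $1884.68 × 0.2001 = $377.12
State disability insurance: $2094.09 × 0.0143 = $29.95
PFL insurance: $2094.09 × 0.009 = $18.85
Roth contribution: $115.91
Total deductions = $209.41 + $118.92 + $377.12 + $29.95 + $18.85 + $115.91 = $870.16
Net pay = $2094.09 − $870.16 = $1223.93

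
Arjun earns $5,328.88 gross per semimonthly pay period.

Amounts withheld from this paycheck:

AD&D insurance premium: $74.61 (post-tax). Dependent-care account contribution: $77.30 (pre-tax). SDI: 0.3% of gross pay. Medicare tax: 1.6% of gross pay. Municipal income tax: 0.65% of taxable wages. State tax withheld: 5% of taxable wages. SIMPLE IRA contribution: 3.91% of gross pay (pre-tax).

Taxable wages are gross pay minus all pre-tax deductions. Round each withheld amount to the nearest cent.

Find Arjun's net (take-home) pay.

$4,582.42

SIMPLE IRA contribution: $5,328.88 × 0.0391 = $208.36
Dependent-care account contribution: $77.30
Pre-tax total = $208.36 + $77.30 = $285.66
Taxable wages = $5,328.88 − $285.66 = $5,043.22
Municipal income tax: $5,043.22 × 0.0065 = $32.78
State tax withheld: $5,043.22 × 0.05 = $252.16
Medicare tax: $5,328.88 × 0.016 = $85.26
SDI: $5,328.88 × 0.003 = $15.99
AD&D insurance premium: $74.61
Total deductions = $208.36 + $77.30 + $32.78 + $252.16 + $85.26 + $15.99 + $74.61 = $746.46
Net pay = $5,328.88 − $746.46 = $4,582.42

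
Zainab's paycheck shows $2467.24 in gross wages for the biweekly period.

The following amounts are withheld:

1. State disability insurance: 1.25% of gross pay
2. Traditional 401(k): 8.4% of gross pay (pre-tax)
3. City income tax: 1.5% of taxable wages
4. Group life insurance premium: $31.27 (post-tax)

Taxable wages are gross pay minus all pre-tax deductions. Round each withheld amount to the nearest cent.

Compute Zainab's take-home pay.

$2163.98

Traditional 401(k): $2467.24 × 0.084 = $207.25
Taxable wages = $2467.24 − $207.25 = $2259.99
City income tax: $2259.99 × 0.015 = $33.90
State disability insurance: $2467.24 × 0.0125 = $30.84
Group life insurance premium: $31.27
Total deductions = $207.25 + $33.90 + $30.84 + $31.27 = $303.26
Net pay = $2467.24 − $303.26 = $2163.98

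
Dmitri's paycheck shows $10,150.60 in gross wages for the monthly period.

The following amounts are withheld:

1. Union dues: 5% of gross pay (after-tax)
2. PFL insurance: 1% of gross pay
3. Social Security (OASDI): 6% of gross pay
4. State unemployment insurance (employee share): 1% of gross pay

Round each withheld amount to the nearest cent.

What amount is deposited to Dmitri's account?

PFL insurance: $10,150.60 × 0.01 = $101.51
Social Security (OASDI): $10,150.60 × 0.06 = $609.04
State unemployment insurance (employee share): $10,150.60 × 0.01 = $101.51
Union dues: $10,150.60 × 0.05 = $507.53
Total deductions = $101.51 + $609.04 + $101.51 + $507.53 = $1,319.59
Net pay = $10,150.60 − $1,319.59 = $8,831.01

$8,831.01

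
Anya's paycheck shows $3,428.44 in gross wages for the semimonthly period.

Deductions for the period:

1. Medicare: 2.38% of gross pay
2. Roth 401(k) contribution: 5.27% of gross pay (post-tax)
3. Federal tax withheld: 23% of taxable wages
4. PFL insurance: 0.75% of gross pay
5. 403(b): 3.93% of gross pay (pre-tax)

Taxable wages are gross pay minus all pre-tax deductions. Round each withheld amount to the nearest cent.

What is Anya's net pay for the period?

403(b): $3,428.44 × 0.0393 = $134.74
Taxable wages = $3,428.44 − $134.74 = $3,293.70
Federal tax withheld: $3,293.70 × 0.23 = $757.55
PFL insurance: $3,428.44 × 0.0075 = $25.71
Medicare: $3,428.44 × 0.0238 = $81.60
Roth 401(k) contribution: $3,428.44 × 0.0527 = $180.68
Total deductions = $134.74 + $757.55 + $25.71 + $81.60 + $180.68 = $1,180.28
Net pay = $3,428.44 − $1,180.28 = $2,248.16

$2,248.16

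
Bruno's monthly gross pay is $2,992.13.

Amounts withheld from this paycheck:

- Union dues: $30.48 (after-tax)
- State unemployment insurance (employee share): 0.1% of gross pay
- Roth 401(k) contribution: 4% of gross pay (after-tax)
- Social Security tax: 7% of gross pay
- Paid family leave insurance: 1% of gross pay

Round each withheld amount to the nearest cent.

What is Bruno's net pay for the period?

$2,599.60

Paid family leave insurance: $2,992.13 × 0.01 = $29.92
Social Security tax: $2,992.13 × 0.07 = $209.45
State unemployment insurance (employee share): $2,992.13 × 0.001 = $2.99
Union dues: $30.48
Roth 401(k) contribution: $2,992.13 × 0.04 = $119.69
Total deductions = $29.92 + $209.45 + $2.99 + $30.48 + $119.69 = $392.53
Net pay = $2,992.13 − $392.53 = $2,599.60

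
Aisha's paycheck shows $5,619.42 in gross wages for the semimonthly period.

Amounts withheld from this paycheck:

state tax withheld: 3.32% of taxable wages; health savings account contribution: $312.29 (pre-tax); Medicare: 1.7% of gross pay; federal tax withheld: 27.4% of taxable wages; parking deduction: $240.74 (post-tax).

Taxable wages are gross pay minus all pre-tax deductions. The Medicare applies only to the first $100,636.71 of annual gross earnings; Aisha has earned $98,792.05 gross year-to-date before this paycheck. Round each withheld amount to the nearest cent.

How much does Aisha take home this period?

Health savings account contribution: $312.29
Taxable wages = $5,619.42 − $312.29 = $5,307.13
State tax withheld: $5,307.13 × 0.0332 = $176.20
Federal tax withheld: $5,307.13 × 0.274 = $1,454.15
Medicare: only $100,636.71 − $98,792.05 = $1,844.66 of this check is subject → $1,844.66 × 0.017 = $31.36
Parking deduction: $240.74
Total deductions = $312.29 + $176.20 + $1,454.15 + $31.36 + $240.74 = $2,214.74
Net pay = $5,619.42 − $2,214.74 = $3,404.68

$3,404.68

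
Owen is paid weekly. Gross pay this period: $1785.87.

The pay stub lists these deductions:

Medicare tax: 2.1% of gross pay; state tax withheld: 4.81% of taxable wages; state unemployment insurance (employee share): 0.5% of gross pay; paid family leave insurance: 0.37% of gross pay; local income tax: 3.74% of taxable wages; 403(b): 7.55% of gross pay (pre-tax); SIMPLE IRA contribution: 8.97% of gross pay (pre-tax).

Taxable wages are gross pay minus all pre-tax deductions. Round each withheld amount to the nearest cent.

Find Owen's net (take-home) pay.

403(b): $1785.87 × 0.0755 = $134.83
SIMPLE IRA contribution: $1785.87 × 0.0897 = $160.19
Pre-tax total = $134.83 + $160.19 = $295.02
Taxable wages = $1785.87 − $295.02 = $1490.85
State tax withheld: $1490.85 × 0.0481 = $71.71
Local income tax: $1490.85 × 0.0374 = $55.76
State unemployment insurance (employee share): $1785.87 × 0.005 = $8.93
Paid family leave insurance: $1785.87 × 0.0037 = $6.61
Medicare tax: $1785.87 × 0.021 = $37.50
Total deductions = $134.83 + $160.19 + $71.71 + $55.76 + $8.93 + $6.61 + $37.50 = $475.53
Net pay = $1785.87 − $475.53 = $1310.34

$1310.34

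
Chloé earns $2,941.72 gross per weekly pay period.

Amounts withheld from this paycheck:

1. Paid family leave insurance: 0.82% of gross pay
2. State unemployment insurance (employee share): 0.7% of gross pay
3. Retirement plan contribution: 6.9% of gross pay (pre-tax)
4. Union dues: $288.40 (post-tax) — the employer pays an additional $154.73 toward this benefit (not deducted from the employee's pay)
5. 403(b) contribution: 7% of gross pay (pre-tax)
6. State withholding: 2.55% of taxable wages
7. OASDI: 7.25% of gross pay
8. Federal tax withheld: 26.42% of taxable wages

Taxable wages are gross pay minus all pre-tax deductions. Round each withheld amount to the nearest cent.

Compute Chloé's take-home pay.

403(b) contribution: $2,941.72 × 0.07 = $205.92
Retirement plan contribution: $2,941.72 × 0.069 = $202.98
Pre-tax total = $205.92 + $202.98 = $408.90
Taxable wages = $2,941.72 − $408.90 = $2,532.82
State withholding: $2,532.82 × 0.0255 = $64.59
Federal tax withheld: $2,532.82 × 0.2642 = $669.17
State unemployment insurance (employee share): $2,941.72 × 0.007 = $20.59
OASDI: $2,941.72 × 0.0725 = $213.27
Paid family leave insurance: $2,941.72 × 0.0082 = $24.12
Union dues: $288.40
(Employer's $154.73 toward union dues is not withheld from the employee.)
Total deductions = $205.92 + $202.98 + $64.59 + $669.17 + $20.59 + $213.27 + $24.12 + $288.40 = $1,689.04
Net pay = $2,941.72 − $1,689.04 = $1,252.68

$1,252.68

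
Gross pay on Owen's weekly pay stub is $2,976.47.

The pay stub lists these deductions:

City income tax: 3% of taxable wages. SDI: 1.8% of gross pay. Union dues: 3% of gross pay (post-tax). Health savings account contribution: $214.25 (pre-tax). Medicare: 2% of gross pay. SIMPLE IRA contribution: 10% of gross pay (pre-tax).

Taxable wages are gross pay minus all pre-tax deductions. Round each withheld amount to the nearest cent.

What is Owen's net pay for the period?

$2,188.23

Health savings account contribution: $214.25
SIMPLE IRA contribution: $2,976.47 × 0.1 = $297.65
Pre-tax total = $214.25 + $297.65 = $511.90
Taxable wages = $2,976.47 − $511.90 = $2,464.57
City income tax: $2,464.57 × 0.03 = $73.94
Medicare: $2,976.47 × 0.02 = $59.53
SDI: $2,976.47 × 0.018 = $53.58
Union dues: $2,976.47 × 0.03 = $89.29
Total deductions = $214.25 + $297.65 + $73.94 + $59.53 + $53.58 + $89.29 = $788.24
Net pay = $2,976.47 − $788.24 = $2,188.23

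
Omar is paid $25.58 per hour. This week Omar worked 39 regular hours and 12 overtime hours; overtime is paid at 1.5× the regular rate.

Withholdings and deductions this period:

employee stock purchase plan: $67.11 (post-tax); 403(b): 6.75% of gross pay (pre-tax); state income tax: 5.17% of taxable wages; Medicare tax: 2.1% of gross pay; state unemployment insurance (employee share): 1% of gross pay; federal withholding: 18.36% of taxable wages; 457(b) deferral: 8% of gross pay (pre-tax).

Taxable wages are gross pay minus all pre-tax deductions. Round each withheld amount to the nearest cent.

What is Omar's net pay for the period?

$838.22

Regular pay: 39 × $25.58 = $997.62
Overtime pay: 12 × $25.58 × 1.5 = $460.44
Gross pay = $997.62 + $460.44 = $1,458.06
457(b) deferral: $1,458.06 × 0.08 = $116.64
403(b): $1,458.06 × 0.0675 = $98.42
Pre-tax total = $116.64 + $98.42 = $215.06
Taxable wages = $1,458.06 − $215.06 = $1,243.00
Federal withholding: $1,243.00 × 0.1836 = $228.21
State income tax: $1,243.00 × 0.0517 = $64.26
Medicare tax: $1,458.06 × 0.021 = $30.62
State unemployment insurance (employee share): $1,458.06 × 0.01 = $14.58
Employee stock purchase plan: $67.11
Total deductions = $116.64 + $98.42 + $228.21 + $64.26 + $30.62 + $14.58 + $67.11 = $619.84
Net pay = $1,458.06 − $619.84 = $838.22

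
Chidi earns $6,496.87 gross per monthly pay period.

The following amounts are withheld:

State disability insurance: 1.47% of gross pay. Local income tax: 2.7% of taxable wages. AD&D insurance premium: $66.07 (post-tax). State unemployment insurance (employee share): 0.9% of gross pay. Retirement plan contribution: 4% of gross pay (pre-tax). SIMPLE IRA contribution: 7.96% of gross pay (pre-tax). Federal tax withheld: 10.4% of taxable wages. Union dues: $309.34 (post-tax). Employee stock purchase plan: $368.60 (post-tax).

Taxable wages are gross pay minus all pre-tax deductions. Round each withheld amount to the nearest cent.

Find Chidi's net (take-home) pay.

$4,072.57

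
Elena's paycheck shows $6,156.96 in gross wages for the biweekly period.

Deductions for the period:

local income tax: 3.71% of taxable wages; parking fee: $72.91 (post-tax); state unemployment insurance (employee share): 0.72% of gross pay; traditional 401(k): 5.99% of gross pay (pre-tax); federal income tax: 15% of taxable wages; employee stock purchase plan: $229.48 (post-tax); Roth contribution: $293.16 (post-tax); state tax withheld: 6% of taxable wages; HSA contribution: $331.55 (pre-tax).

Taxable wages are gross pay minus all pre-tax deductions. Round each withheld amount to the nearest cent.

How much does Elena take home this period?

$3,468.40

HSA contribution: $331.55
Traditional 401(k): $6,156.96 × 0.0599 = $368.80
Pre-tax total = $331.55 + $368.80 = $700.35
Taxable wages = $6,156.96 − $700.35 = $5,456.61
Local income tax: $5,456.61 × 0.0371 = $202.44
State tax withheld: $5,456.61 × 0.06 = $327.40
Federal income tax: $5,456.61 × 0.15 = $818.49
State unemployment insurance (employee share): $6,156.96 × 0.0072 = $44.33
Employee stock purchase plan: $229.48
Roth contribution: $293.16
Parking fee: $72.91
Total deductions = $331.55 + $368.80 + $202.44 + $327.40 + $818.49 + $44.33 + $229.48 + $293.16 + $72.91 = $2,688.56
Net pay = $6,156.96 − $2,688.56 = $3,468.40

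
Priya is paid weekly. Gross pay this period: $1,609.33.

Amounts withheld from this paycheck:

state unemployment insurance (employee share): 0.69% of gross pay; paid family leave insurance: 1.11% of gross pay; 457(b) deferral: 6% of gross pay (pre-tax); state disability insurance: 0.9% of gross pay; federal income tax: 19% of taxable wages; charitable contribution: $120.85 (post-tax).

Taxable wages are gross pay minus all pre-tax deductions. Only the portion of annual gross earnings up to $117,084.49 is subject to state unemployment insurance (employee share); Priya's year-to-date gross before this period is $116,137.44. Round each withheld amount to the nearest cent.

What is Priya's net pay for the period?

457(b) deferral: $1,609.33 × 0.06 = $96.56
Taxable wages = $1,609.33 − $96.56 = $1,512.77
Federal income tax: $1,512.77 × 0.19 = $287.43
Paid family leave insurance: $1,609.33 × 0.0111 = $17.86
State unemployment insurance (employee share): only $117,084.49 − $116,137.44 = $947.05 of this check is subject → $947.05 × 0.0069 = $6.53
State disability insurance: $1,609.33 × 0.009 = $14.48
Charitable contribution: $120.85
Total deductions = $96.56 + $287.43 + $17.86 + $6.53 + $14.48 + $120.85 = $543.71
Net pay = $1,609.33 − $543.71 = $1,065.62

$1,065.62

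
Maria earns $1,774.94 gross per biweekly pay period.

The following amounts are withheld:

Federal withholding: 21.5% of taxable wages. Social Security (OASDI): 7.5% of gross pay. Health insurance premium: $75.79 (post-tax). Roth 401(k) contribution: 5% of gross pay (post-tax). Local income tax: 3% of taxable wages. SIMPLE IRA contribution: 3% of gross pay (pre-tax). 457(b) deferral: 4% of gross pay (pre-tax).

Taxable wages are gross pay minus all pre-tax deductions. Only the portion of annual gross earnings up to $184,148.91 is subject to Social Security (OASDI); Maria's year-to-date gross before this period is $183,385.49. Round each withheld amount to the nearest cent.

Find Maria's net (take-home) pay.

SIMPLE IRA contribution: $1,774.94 × 0.03 = $53.25
457(b) deferral: $1,774.94 × 0.04 = $71.00
Pre-tax total = $53.25 + $71.00 = $124.25
Taxable wages = $1,774.94 − $124.25 = $1,650.69
Federal withholding: $1,650.69 × 0.215 = $354.90
Local income tax: $1,650.69 × 0.03 = $49.52
Social Security (OASDI): only $184,148.91 − $183,385.49 = $763.42 of this check is subject → $763.42 × 0.075 = $57.26
Health insurance premium: $75.79
Roth 401(k) contribution: $1,774.94 × 0.05 = $88.75
Total deductions = $53.25 + $71.00 + $354.90 + $49.52 + $57.26 + $75.79 + $88.75 = $750.47
Net pay = $1,774.94 − $750.47 = $1,024.47

$1,024.47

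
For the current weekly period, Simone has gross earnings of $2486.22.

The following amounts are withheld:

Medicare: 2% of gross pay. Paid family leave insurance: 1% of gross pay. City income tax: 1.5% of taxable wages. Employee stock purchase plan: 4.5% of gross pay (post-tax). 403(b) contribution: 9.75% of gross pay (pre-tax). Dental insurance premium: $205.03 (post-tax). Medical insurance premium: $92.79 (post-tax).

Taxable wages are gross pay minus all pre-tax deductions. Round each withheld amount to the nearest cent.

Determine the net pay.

$1725.87

403(b) contribution: $2486.22 × 0.0975 = $242.41
Taxable wages = $2486.22 − $242.41 = $2243.81
City income tax: $2243.81 × 0.015 = $33.66
Paid family leave insurance: $2486.22 × 0.01 = $24.86
Medicare: $2486.22 × 0.02 = $49.72
Employee stock purchase plan: $2486.22 × 0.045 = $111.88
Medical insurance premium: $92.79
Dental insurance premium: $205.03
Total deductions = $242.41 + $33.66 + $24.86 + $49.72 + $111.88 + $92.79 + $205.03 = $760.35
Net pay = $2486.22 − $760.35 = $1725.87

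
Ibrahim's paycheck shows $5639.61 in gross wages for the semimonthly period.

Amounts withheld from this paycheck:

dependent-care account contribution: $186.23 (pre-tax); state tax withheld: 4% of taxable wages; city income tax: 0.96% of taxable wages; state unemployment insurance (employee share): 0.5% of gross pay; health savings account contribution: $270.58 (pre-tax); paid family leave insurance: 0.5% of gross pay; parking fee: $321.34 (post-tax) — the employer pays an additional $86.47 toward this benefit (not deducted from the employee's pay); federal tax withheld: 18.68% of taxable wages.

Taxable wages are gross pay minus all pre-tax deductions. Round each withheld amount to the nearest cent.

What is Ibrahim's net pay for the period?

$3579.85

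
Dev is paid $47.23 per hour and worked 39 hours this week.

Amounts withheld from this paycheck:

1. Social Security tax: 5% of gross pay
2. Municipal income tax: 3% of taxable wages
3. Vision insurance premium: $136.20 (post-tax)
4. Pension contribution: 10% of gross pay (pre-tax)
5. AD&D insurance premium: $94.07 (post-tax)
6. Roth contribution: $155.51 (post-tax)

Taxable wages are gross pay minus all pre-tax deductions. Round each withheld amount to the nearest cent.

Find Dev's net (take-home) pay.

Gross pay: 39 × $47.23 = $1,841.97
Pension contribution: $1,841.97 × 0.1 = $184.20
Taxable wages = $1,841.97 − $184.20 = $1,657.77
Municipal income tax: $1,657.77 × 0.03 = $49.73
Social Security tax: $1,841.97 × 0.05 = $92.10
AD&D insurance premium: $94.07
Vision insurance premium: $136.20
Roth contribution: $155.51
Total deductions = $184.20 + $49.73 + $92.10 + $94.07 + $136.20 + $155.51 = $711.81
Net pay = $1,841.97 − $711.81 = $1,130.16

$1,130.16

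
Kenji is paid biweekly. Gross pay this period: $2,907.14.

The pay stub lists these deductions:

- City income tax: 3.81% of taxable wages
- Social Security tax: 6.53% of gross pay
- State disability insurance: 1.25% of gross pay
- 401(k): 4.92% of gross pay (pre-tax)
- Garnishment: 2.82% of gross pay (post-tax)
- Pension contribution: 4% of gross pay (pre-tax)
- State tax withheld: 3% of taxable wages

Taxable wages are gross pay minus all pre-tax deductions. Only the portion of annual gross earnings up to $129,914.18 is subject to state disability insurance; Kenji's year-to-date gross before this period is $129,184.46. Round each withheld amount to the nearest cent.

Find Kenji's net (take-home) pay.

$2,186.57

401(k): $2,907.14 × 0.0492 = $143.03
Pension contribution: $2,907.14 × 0.04 = $116.29
Pre-tax total = $143.03 + $116.29 = $259.32
Taxable wages = $2,907.14 − $259.32 = $2,647.82
State tax withheld: $2,647.82 × 0.03 = $79.43
City income tax: $2,647.82 × 0.0381 = $100.88
State disability insurance: only $129,914.18 − $129,184.46 = $729.72 of this check is subject → $729.72 × 0.0125 = $9.12
Social Security tax: $2,907.14 × 0.0653 = $189.84
Garnishment: $2,907.14 × 0.0282 = $81.98
Total deductions = $143.03 + $116.29 + $79.43 + $100.88 + $9.12 + $189.84 + $81.98 = $720.57
Net pay = $2,907.14 − $720.57 = $2,186.57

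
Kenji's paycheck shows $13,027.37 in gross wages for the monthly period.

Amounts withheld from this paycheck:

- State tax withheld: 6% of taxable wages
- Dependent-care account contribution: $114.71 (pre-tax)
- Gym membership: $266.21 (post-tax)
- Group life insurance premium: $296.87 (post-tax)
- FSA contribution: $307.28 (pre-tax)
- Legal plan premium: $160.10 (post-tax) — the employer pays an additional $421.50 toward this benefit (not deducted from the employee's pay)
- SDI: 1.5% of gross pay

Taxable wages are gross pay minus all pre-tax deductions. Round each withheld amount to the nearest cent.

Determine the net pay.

FSA contribution: $307.28
Dependent-care account contribution: $114.71
Pre-tax total = $307.28 + $114.71 = $421.99
Taxable wages = $13,027.37 − $421.99 = $12,605.38
State tax withheld: $12,605.38 × 0.06 = $756.32
SDI: $13,027.37 × 0.015 = $195.41
Gym membership: $266.21
Legal plan premium: $160.10
Group life insurance premium: $296.87
(Employer's $421.50 toward legal plan premium is not withheld from the employee.)
Total deductions = $307.28 + $114.71 + $756.32 + $195.41 + $266.21 + $160.10 + $296.87 = $2,096.90
Net pay = $13,027.37 − $2,096.90 = $10,930.47

$10,930.47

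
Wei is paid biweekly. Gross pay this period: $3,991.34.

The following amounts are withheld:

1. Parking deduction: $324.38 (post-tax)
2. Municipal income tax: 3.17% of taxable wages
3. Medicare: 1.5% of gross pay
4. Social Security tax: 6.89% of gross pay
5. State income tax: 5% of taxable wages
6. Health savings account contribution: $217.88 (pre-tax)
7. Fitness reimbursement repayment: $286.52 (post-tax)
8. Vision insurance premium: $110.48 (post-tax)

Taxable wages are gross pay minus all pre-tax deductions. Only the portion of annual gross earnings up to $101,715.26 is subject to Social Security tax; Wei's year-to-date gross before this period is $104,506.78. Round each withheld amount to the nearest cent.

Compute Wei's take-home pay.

$2,683.92

Health savings account contribution: $217.88
Taxable wages = $3,991.34 − $217.88 = $3,773.46
Municipal income tax: $3,773.46 × 0.0317 = $119.62
State income tax: $3,773.46 × 0.05 = $188.67
Social Security tax: annual cap $101,715.26 already reached (YTD $104,506.78), so $0.00
Medicare: $3,991.34 × 0.015 = $59.87
Vision insurance premium: $110.48
Parking deduction: $324.38
Fitness reimbursement repayment: $286.52
Total deductions = $217.88 + $119.62 + $188.67 + $0.00 + $59.87 + $110.48 + $324.38 + $286.52 = $1,307.42
Net pay = $3,991.34 − $1,307.42 = $2,683.92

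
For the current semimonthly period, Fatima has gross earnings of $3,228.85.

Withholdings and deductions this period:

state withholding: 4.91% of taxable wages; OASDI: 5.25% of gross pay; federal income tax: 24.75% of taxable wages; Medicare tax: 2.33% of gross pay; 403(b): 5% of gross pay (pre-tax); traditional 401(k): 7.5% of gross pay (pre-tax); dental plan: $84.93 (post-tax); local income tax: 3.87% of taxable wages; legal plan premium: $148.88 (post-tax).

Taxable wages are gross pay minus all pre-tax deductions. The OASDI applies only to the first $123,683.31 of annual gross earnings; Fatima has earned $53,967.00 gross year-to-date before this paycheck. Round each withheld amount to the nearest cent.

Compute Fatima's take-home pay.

$1,399.39

Traditional 401(k): $3,228.85 × 0.075 = $242.16
403(b): $3,228.85 × 0.05 = $161.44
Pre-tax total = $242.16 + $161.44 = $403.60
Taxable wages = $3,228.85 − $403.60 = $2,825.25
Federal income tax: $2,825.25 × 0.2475 = $699.25
State withholding: $2,825.25 × 0.0491 = $138.72
Local income tax: $2,825.25 × 0.0387 = $109.34
OASDI: cap not yet reached, full $3,228.85 is subject → $3,228.85 × 0.0525 = $169.51
Medicare tax: $3,228.85 × 0.0233 = $75.23
Legal plan premium: $148.88
Dental plan: $84.93
Total deductions = $242.16 + $161.44 + $699.25 + $138.72 + $109.34 + $169.51 + $75.23 + $148.88 + $84.93 = $1,829.46
Net pay = $3,228.85 − $1,829.46 = $1,399.39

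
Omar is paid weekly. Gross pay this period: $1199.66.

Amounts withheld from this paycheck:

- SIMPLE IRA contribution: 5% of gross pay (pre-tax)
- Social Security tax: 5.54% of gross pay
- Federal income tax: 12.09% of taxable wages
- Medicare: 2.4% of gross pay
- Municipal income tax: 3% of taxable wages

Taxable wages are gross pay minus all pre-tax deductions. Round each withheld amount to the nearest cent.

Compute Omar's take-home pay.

$872.45

SIMPLE IRA contribution: $1199.66 × 0.05 = $59.98
Taxable wages = $1199.66 − $59.98 = $1139.68
Federal income tax: $1139.68 × 0.1209 = $137.79
Municipal income tax: $1139.68 × 0.03 = $34.19
Social Security tax: $1199.66 × 0.0554 = $66.46
Medicare: $1199.66 × 0.024 = $28.79
Total deductions = $59.98 + $137.79 + $34.19 + $66.46 + $28.79 = $327.21
Net pay = $1199.66 − $327.21 = $872.45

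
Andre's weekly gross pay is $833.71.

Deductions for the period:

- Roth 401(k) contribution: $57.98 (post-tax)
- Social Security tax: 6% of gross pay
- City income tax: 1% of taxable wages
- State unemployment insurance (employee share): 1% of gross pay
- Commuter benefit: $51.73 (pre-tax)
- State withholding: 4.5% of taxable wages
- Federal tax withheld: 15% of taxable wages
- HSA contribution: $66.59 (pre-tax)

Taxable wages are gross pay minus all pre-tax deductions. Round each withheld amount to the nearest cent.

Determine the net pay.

$452.40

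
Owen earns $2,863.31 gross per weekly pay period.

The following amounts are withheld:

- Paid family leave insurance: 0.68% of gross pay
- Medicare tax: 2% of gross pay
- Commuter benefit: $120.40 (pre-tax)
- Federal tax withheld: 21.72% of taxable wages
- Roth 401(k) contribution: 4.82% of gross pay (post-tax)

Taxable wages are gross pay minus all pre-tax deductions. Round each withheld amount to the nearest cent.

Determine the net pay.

$1,932.40

Commuter benefit: $120.40
Taxable wages = $2,863.31 − $120.40 = $2,742.91
Federal tax withheld: $2,742.91 × 0.2172 = $595.76
Medicare tax: $2,863.31 × 0.02 = $57.27
Paid family leave insurance: $2,863.31 × 0.0068 = $19.47
Roth 401(k) contribution: $2,863.31 × 0.0482 = $138.01
Total deductions = $120.40 + $595.76 + $57.27 + $19.47 + $138.01 = $930.91
Net pay = $2,863.31 − $930.91 = $1,932.40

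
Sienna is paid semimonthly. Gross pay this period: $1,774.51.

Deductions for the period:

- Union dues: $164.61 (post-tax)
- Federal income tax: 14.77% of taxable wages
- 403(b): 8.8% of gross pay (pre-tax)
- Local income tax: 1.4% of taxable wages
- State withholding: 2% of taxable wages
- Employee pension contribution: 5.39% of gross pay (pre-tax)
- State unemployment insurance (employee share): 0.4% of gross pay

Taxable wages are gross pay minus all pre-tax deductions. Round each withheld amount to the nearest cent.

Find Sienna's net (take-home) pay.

$1,074.32

403(b): $1,774.51 × 0.088 = $156.16
Employee pension contribution: $1,774.51 × 0.0539 = $95.65
Pre-tax total = $156.16 + $95.65 = $251.81
Taxable wages = $1,774.51 − $251.81 = $1,522.70
State withholding: $1,522.70 × 0.02 = $30.45
Federal income tax: $1,522.70 × 0.1477 = $224.90
Local income tax: $1,522.70 × 0.014 = $21.32
State unemployment insurance (employee share): $1,774.51 × 0.004 = $7.10
Union dues: $164.61
Total deductions = $156.16 + $95.65 + $30.45 + $224.90 + $21.32 + $7.10 + $164.61 = $700.19
Net pay = $1,774.51 − $700.19 = $1,074.32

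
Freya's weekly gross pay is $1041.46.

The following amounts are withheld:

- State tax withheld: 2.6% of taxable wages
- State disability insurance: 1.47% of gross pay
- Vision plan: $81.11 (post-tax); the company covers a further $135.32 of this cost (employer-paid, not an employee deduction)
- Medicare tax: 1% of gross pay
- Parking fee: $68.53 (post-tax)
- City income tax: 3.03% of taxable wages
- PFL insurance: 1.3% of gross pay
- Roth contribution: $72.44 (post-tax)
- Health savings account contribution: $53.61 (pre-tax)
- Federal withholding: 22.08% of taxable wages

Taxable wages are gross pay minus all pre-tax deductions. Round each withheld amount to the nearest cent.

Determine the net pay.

$452.78

Health savings account contribution: $53.61
Taxable wages = $1041.46 − $53.61 = $987.85
Federal withholding: $987.85 × 0.2208 = $218.12
State tax withheld: $987.85 × 0.026 = $25.68
City income tax: $987.85 × 0.0303 = $29.93
State disability insurance: $1041.46 × 0.0147 = $15.31
PFL insurance: $1041.46 × 0.013 = $13.54
Medicare tax: $1041.46 × 0.01 = $10.41
Vision plan: $81.11
Parking fee: $68.53
Roth contribution: $72.44
(Employer's $135.32 toward vision plan is not withheld from the employee.)
Total deductions = $53.61 + $218.12 + $25.68 + $29.93 + $15.31 + $13.54 + $10.41 + $81.11 + $68.53 + $72.44 = $588.68
Net pay = $1041.46 − $588.68 = $452.78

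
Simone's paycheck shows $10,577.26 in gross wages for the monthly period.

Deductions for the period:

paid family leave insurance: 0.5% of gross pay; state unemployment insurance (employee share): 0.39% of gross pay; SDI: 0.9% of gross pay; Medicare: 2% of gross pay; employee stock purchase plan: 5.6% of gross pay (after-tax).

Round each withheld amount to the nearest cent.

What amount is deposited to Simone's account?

Paid family leave insurance: $10,577.26 × 0.005 = $52.89
Medicare: $10,577.26 × 0.02 = $211.55
SDI: $10,577.26 × 0.009 = $95.20
State unemployment insurance (employee share): $10,577.26 × 0.0039 = $41.25
Employee stock purchase plan: $10,577.26 × 0.056 = $592.33
Total deductions = $52.89 + $211.55 + $95.20 + $41.25 + $592.33 = $993.22
Net pay = $10,577.26 − $993.22 = $9,584.04

$9,584.04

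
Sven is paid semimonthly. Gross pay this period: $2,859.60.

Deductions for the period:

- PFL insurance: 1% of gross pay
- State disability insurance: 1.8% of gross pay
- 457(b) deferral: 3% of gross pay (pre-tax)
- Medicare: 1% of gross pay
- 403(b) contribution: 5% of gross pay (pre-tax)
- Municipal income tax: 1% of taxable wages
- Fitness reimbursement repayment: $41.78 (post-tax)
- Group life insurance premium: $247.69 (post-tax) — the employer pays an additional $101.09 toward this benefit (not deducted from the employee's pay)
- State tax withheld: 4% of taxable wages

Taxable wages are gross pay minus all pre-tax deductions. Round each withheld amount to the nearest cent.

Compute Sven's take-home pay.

403(b) contribution: $2,859.60 × 0.05 = $142.98
457(b) deferral: $2,859.60 × 0.03 = $85.79
Pre-tax total = $142.98 + $85.79 = $228.77
Taxable wages = $2,859.60 − $228.77 = $2,630.83
State tax withheld: $2,630.83 × 0.04 = $105.23
Municipal income tax: $2,630.83 × 0.01 = $26.31
Medicare: $2,859.60 × 0.01 = $28.60
State disability insurance: $2,859.60 × 0.018 = $51.47
PFL insurance: $2,859.60 × 0.01 = $28.60
Fitness reimbursement repayment: $41.78
Group life insurance premium: $247.69
(Employer's $101.09 toward group life insurance premium is not withheld from the employee.)
Total deductions = $142.98 + $85.79 + $105.23 + $26.31 + $28.60 + $51.47 + $28.60 + $41.78 + $247.69 = $758.45
Net pay = $2,859.60 − $758.45 = $2,101.15

$2,101.15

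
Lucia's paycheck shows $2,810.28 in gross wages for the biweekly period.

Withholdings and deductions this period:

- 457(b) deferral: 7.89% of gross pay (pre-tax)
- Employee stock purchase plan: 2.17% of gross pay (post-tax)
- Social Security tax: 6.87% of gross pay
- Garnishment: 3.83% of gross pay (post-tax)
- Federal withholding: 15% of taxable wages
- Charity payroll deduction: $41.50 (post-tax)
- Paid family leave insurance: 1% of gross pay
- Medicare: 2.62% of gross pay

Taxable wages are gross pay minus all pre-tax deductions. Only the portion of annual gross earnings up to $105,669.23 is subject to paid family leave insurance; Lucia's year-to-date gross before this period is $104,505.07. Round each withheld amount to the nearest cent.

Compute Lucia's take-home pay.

$1,711.82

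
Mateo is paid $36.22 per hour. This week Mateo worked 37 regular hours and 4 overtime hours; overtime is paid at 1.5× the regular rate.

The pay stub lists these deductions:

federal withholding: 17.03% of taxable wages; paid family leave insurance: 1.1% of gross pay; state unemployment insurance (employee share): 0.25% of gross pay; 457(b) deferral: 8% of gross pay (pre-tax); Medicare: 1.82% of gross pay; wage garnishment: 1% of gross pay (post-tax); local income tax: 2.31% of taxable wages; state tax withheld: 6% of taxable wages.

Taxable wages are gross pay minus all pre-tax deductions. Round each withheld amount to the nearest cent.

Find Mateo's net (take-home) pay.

$1,004.83

Regular pay: 37 × $36.22 = $1,340.14
Overtime pay: 4 × $36.22 × 1.5 = $217.32
Gross pay = $1,340.14 + $217.32 = $1,557.46
457(b) deferral: $1,557.46 × 0.08 = $124.60
Taxable wages = $1,557.46 − $124.60 = $1,432.86
Federal withholding: $1,432.86 × 0.1703 = $244.02
State tax withheld: $1,432.86 × 0.06 = $85.97
Local income tax: $1,432.86 × 0.0231 = $33.10
Paid family leave insurance: $1,557.46 × 0.011 = $17.13
State unemployment insurance (employee share): $1,557.46 × 0.0025 = $3.89
Medicare: $1,557.46 × 0.0182 = $28.35
Wage garnishment: $1,557.46 × 0.01 = $15.57
Total deductions = $124.60 + $244.02 + $85.97 + $33.10 + $17.13 + $3.89 + $28.35 + $15.57 = $552.63
Net pay = $1,557.46 − $552.63 = $1,004.83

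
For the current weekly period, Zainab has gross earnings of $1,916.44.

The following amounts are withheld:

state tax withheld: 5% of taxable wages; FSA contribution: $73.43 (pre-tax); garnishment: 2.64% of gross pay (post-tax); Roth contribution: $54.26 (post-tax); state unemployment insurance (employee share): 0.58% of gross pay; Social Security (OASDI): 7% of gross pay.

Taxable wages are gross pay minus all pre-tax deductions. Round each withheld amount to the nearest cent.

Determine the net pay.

$1,500.74

FSA contribution: $73.43
Taxable wages = $1,916.44 − $73.43 = $1,843.01
State tax withheld: $1,843.01 × 0.05 = $92.15
State unemployment insurance (employee share): $1,916.44 × 0.0058 = $11.12
Social Security (OASDI): $1,916.44 × 0.07 = $134.15
Garnishment: $1,916.44 × 0.0264 = $50.59
Roth contribution: $54.26
Total deductions = $73.43 + $92.15 + $11.12 + $134.15 + $50.59 + $54.26 = $415.70
Net pay = $1,916.44 − $415.70 = $1,500.74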